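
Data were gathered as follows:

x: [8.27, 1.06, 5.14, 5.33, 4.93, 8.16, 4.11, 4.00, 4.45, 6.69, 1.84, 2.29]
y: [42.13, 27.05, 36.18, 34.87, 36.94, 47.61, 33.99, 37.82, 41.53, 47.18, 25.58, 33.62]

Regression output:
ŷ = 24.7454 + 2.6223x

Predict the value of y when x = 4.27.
ŷ = 35.9426

x = 4.27 lies inside the observed range [1.06, 8.27], so the fitted equation applies directly:

ŷ = 24.7454 + 2.6223 × 4.27
ŷ = 24.7454 + 11.1972
ŷ = 35.9426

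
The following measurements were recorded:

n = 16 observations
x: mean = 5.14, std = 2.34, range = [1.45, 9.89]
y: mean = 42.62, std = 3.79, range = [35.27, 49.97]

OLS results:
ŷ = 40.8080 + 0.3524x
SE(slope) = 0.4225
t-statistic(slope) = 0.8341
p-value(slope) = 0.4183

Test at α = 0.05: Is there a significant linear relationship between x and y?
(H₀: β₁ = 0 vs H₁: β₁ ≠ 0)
p-value = 0.4183 ≥ α = 0.05, so we fail to reject H₀. The relationship is not significant.

Hypothesis test for the slope coefficient:

H₀: β₁ = 0 (no linear relationship)
H₁: β₁ ≠ 0 (linear relationship exists)

Test statistic: t = β̂₁ / SE(β̂₁) = 0.3524 / 0.4225 = 0.8341

With df = 14, the two-sided p-value for |t| = 0.8341 is 0.4183.

Decision rule: reject H₀ if p-value < α.
p-value = 0.4183 ≥ α = 0.05 → fail to reject H₀.

At α = 0.05 the data do not provide convincing evidence of a nonzero slope.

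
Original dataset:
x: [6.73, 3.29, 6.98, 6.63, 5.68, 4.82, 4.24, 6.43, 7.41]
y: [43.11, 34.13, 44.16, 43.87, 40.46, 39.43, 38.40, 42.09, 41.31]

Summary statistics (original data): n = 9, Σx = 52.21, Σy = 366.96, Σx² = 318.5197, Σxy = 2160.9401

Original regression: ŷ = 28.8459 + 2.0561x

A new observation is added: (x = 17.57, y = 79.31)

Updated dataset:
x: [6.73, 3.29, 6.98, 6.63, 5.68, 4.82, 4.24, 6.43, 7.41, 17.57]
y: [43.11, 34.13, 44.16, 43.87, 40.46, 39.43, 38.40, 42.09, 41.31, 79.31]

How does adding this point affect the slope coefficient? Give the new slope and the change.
The slope changes from 2.0561 to 3.1386 (change of +1.0825, or +52.6%).

x = 17.57 lies well outside the original x-range [3.29, 7.41] (x̄ ≈ 5.80), so this observation has high leverage and can move the slope substantially.

Step 1: Update the sums with the new point (n goes from 9 to 10)
Σx  = 52.21 + 17.57 = 69.78
Σy  = 366.96 + 79.31 = 446.27
Σx² = 318.5197 + 17.57² = 318.5197 + 308.7049 = 627.2246
Σxy = 2160.9401 + 17.57×79.31 = 2160.9401 + 1393.4767 = 3554.4168

Step 2: Recompute the slope with b₁ = (nΣxy − ΣxΣy) / (nΣx² − (Σx)²)
Numerator   = 10×3554.4168 − 69.78×446.27 = 35544.1680 − 31140.7206 = 4403.4474
Denominator = 10×627.2246 − 69.78² = 6272.2460 − 4869.2484 = 1402.9976
b₁(new) = 4403.4474 / 1402.9976 = 3.1386

(Same formula on the original sums: (9×2160.9401 − 52.21×366.96) / (9×318.5197 − 52.21²) = 289.4793 / 140.7932 = 2.0561, matching the given fit.)

Step 3: Change in slope
Δβ₁ = 3.1386 − 2.0561 = +1.0825
Relative change = +1.0825 / 2.0561 × 100% = +52.6%
→ the slope increases when the point is added.

A high-leverage point only changes the slope if it is off the original line; here y = 79.31 is above the original trend, so the slope increases.
In practice: examine leverage (hᵢ) and Cook's distance rather than deleting it automatically; check such a point for data-entry or measurement error.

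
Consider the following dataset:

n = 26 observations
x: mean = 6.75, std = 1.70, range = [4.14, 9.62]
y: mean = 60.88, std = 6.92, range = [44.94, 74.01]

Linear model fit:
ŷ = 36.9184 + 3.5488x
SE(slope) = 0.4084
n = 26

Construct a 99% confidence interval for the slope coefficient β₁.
The 99% CI for β₁ is (2.4065, 4.6911)

Confidence interval for the slope:

The 99% CI for β₁ is: β̂₁ ± t*(α/2, n-2) × SE(β̂₁)

Step 1: Find critical t-value
- Confidence level = 0.99
- Degrees of freedom = n - 2 = 26 - 2 = 24
- t*(α/2, 24) = 2.7969

Step 2: Calculate margin of error
Margin = 2.7969 × 0.4084 = 1.1423

Step 3: Construct interval
CI = 3.5488 ± 1.1423
CI = (2.4065, 4.6911)

Interpretation: each one-unit increase in x is associated with a change in mean y of between 2.4065 and 4.6911, with 99% confidence.
Since 0 is outside the interval, a two-sided test at α = 0.01 would reject H₀: β₁ = 0.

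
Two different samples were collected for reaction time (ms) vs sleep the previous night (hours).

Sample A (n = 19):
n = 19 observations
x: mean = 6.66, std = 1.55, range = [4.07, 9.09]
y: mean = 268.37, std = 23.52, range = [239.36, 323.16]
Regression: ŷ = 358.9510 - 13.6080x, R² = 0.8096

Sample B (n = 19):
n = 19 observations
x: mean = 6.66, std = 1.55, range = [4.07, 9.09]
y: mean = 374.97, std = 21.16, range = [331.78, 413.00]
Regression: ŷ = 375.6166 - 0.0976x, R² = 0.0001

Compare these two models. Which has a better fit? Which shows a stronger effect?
Model A has the better fit (R² = 0.8096 vs 0.0001). Model A shows the stronger effect (|β₁| = 13.6080 vs 0.0976).

Model Comparison:

Which explains more variance? (R²)
- Model A: R² = 0.8096 → 80.96% of variance in reaction time explained
- Model B: R² = 0.0001 → 0.01% of variance in reaction time explained
- 0.8096 > 0.0001 → Model A has the better fit

Effect size (slope magnitude):
- Model A: β₁ = -13.6080 → predicted reaction time falls 13.6080 ms per additional hour of sleep
- Model B: β₁ = -0.0976 → predicted reaction time falls 0.0976 ms per additional hour of sleep
- |-13.6080| > |-0.0976| → Model A shows the stronger marginal effect

Notes:
- A steeper slope doesn't make a better model if the scatter around the line is large.
- The two samples could reflect different populations, time periods, or measurement quality.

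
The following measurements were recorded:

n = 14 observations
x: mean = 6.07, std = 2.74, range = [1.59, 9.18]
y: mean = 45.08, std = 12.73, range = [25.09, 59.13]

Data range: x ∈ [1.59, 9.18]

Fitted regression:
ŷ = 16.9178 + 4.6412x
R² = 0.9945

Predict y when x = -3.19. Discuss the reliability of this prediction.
ŷ = 2.1124, but this is extrapolation (below the data range [1.59, 9.18]) and may be unreliable.

Prediction calculation:
ŷ = 16.9178 + 4.6412 × (-3.19)
ŷ = 2.1124

Reliability:
- Data range: x ∈ [1.59, 9.18]
- Prediction point: x = -3.19 is 4.78 units below the observed range → this is EXTRAPOLATION, not interpolation

Why that matters here:
- R² describes fit only over the sampled x values; it says nothing about behaviour beyond them
- The standard error of prediction grows with (x − x̄)², and x = -3.19 is far from x̄ = 6.07
- Real relationships often flatten, saturate, or turn nonlinear at extremes

Report the number if required, but flag clearly that it is an extrapolation.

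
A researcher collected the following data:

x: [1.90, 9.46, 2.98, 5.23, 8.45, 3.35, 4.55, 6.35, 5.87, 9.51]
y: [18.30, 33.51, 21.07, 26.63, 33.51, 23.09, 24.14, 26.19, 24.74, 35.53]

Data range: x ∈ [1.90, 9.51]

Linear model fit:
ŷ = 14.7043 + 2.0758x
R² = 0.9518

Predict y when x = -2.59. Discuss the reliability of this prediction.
The equation gives ŷ = 9.3280; however x = -2.59 is 4.49 units below the observed range, so this extrapolated value should not be trusted.

Prediction calculation:
ŷ = 14.7043 + 2.0758 × (-2.59)
ŷ = 9.3280

Reliability:
- Data range: x ∈ [1.90, 9.51]
- Prediction point: x = -2.59 is 4.49 units below the observed range → this is EXTRAPOLATION, not interpolation

Why that matters here:
- The standard error of prediction grows with (x − x̄)², and x = -2.59 is far from x̄ = 5.76
- The linear relationship may not hold outside the observed range
- There are no observations near this x to validate the fitted line there

The R² = 0.9518 only validates the fit within [1.90, 9.51]; treat ŷ = 9.3280 with caution.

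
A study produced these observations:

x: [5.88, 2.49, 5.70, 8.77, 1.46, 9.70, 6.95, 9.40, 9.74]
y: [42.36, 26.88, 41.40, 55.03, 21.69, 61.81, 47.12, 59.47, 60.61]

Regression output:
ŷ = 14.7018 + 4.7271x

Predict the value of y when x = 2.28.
ŷ = 25.4796

Plug x = 2.28 into the fitted line:

ŷ = 14.7018 + 4.7271 × 2.28
ŷ = 14.7018 + 10.7778
ŷ = 25.4796

This is the fitted mean response at that x — an individual observation would come with a wider prediction interval.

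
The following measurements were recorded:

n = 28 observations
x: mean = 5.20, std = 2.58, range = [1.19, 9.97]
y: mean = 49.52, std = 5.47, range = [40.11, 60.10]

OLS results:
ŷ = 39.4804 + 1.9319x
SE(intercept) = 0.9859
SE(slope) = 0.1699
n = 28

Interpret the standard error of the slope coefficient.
SE(slope) = 0.1699 measures the uncertainty in the estimated slope. The coefficient is estimated precisely (SE/|β̂₁| = 8.8%).

What SE measures:
- The standard error quantifies the sampling variability of the coefficient estimate
- It is the estimated standard deviation of β̂₁ across hypothetical repeated samples of the same size
- Smaller SE → more precise estimate

Relative precision:
- SE / |β̂₁| = 0.1699 / 1.9319 = 8.8%
- Rule of thumb (under 20%: precise; 20% to under 50%: moderately precise; 50% or more: imprecise) → precise

Rough 95% range (±2 SE): 1.9319 ± 0.3398 → (1.5921, 2.2717).

What drives SE(β̂₁): more residual scatter → larger SE; wider spread of x values → smaller SE; larger n (here n = 28) → smaller SE.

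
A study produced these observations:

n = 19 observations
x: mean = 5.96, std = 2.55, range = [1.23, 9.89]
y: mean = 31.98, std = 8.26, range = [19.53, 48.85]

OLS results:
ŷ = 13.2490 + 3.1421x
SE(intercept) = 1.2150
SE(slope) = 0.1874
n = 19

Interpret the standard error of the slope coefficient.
SE(β̂₁) = 0.1874 is the estimated standard deviation of the slope estimate across repeated samples; relative to β̂₁ = 3.1421 that is 6.0%, a precise estimate.

SE(β̂₁) = 0.1874 says: if we drew many samples of n = 19 from the same population and refit each time, the fitted slopes would scatter with a standard deviation of roughly 0.1874 around the true β₁.

Relative precision:
- SE / |β̂₁| = 0.1874 / 3.1421 = 6.0%
- Rule of thumb (under 20%: precise; 20% to under 50%: moderately precise; 50% or more: imprecise) → precise

Link to interval estimation: a confidence interval for β₁ is β̂₁ ± t* × 0.1874, so SE sets the half-width per unit of t*.

What drives SE(β̂₁): more residual scatter → larger SE; larger n (here n = 19) → smaller SE.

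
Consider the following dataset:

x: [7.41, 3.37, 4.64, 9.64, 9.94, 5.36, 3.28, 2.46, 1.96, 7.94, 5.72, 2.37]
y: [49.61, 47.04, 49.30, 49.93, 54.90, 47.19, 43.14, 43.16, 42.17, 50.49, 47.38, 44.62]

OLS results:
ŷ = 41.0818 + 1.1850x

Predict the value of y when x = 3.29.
ŷ = 44.9805

x = 3.29 lies inside the observed range [1.96, 9.94], so the fitted equation applies directly:

ŷ = 41.0818 + 1.1850 × 3.29
ŷ = 41.0818 + 3.8987
ŷ = 44.9805

This is the fitted mean response at that x — an individual observation would come with a wider prediction interval.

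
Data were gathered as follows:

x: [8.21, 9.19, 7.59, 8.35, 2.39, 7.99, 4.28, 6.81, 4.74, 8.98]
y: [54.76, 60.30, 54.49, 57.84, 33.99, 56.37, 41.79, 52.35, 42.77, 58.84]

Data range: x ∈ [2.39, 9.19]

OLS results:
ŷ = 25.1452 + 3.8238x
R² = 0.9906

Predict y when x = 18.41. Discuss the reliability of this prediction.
ŷ = 95.5414 (extrapolation — x = 18.41 lies outside [2.39, 9.19], so reliability is low).

Prediction calculation:
ŷ = 25.1452 + 3.8238 × 18.41
ŷ = 95.5414

Reliability:
- Data range: x ∈ [2.39, 9.19]
- Prediction point: x = 18.41 is 9.22 units above the observed range → this is EXTRAPOLATION, not interpolation

Why that matters here:
- R² describes fit only over the sampled x values; it says nothing about behaviour beyond them
- The linear relationship may not hold outside the observed range

A defensible statement: 'if the linear trend continued to x = 18.41, y would be about 95.5414' — the premise is untested.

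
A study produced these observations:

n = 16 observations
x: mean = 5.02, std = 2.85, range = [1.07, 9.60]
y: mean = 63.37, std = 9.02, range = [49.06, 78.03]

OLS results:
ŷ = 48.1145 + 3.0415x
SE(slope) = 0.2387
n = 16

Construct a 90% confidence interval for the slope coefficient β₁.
The 90% CI for β₁ is (2.6211, 3.4619)

Confidence interval for the slope:

The 90% CI for β₁ is: β̂₁ ± t*(α/2, n-2) × SE(β̂₁)

Step 1: Find critical t-value
- Confidence level = 0.9
- Degrees of freedom = n - 2 = 16 - 2 = 14
- t*(α/2, 14) = 1.7613

Step 2: Calculate margin of error
Margin = 1.7613 × 0.2387 = 0.4204

Step 3: Construct interval
CI = 3.0415 ± 0.4204
CI = (2.6211, 3.4619)

Interpretation: intervals built this way capture the true β₁ in 90% of repeated samples; here the plausible range for the per-unit effect of x on y is 2.6211 to 3.4619.
The interval does not include 0, suggesting a significant linear relationship.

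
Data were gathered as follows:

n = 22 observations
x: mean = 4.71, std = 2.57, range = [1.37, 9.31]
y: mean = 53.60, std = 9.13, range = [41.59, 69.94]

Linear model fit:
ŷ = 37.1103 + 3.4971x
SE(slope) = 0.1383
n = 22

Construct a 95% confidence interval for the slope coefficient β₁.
The 95% CI for β₁ is (3.2086, 3.7856)

Confidence interval for the slope:

The 95% CI for β₁ is: β̂₁ ± t*(α/2, n-2) × SE(β̂₁)

Step 1: Find critical t-value
- Confidence level = 0.95
- Degrees of freedom = n - 2 = 22 - 2 = 20
- t*(α/2, 20) = 2.0860

Step 2: Calculate margin of error
Margin = 2.0860 × 0.1383 = 0.2885

Step 3: Construct interval
CI = 3.4971 ± 0.2885
CI = (3.2086, 3.7856)

Interpretation: each one-unit increase in x is associated with a change in mean y of between 3.2086 and 3.7856, with 95% confidence.
Both endpoints are positive, so the data support a genuinely positive slope at this confidence level.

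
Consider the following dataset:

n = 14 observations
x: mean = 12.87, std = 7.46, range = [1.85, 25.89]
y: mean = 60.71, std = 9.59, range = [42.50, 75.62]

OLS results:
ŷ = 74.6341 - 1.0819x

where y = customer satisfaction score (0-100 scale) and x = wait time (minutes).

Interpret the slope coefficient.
An increase of one minute in wait time is associated with a 1.0819 points decrease in predicted satisfaction score.

The slope coefficient β₁ = -1.0819 represents the marginal effect of wait time on satisfaction score.

Interpretation:
- Wait time up by 1 minute → predicted satisfaction score decreases by 1.0819 points
- This is a linear approximation: the same per-unit change is assumed across the whole observed x range
- The slope describes association in these data, not necessarily a causal effect

(β₀ = 74.6341 is the fitted value at x = 0 and is not part of the slope interpretation.)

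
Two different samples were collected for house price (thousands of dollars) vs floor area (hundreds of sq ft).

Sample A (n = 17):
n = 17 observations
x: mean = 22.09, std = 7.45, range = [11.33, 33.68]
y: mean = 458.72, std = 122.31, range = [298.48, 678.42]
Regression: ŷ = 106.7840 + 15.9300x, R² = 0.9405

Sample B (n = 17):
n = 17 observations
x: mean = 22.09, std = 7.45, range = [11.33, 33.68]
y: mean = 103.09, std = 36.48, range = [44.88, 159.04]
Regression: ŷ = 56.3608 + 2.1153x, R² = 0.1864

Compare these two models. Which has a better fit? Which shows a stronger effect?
Model A has the better fit (R² = 0.9405 vs 0.1864). Model A shows the stronger effect (|β₁| = 15.9300 vs 2.1153).

Model Comparison:

Which explains more variance? (R²)
- Model A: R² = 0.9405 → 94.05% of variance in house price explained
- Model B: R² = 0.1864 → 18.64% of variance in house price explained
- 0.9405 > 0.1864 → Model A has the better fit

Effect size (slope magnitude):
- Model A: β₁ = 15.9300 → predicted house price rises 15.9300 thousand dollars per additional hundred sq ft of floor area
- Model B: β₁ = 2.1153 → predicted house price rises 2.1153 thousand dollars per additional hundred sq ft of floor area
- |15.9300| > |2.1153| → Model A shows the stronger marginal effect

Note: A steeper slope doesn't make a better model if the scatter around the line is large.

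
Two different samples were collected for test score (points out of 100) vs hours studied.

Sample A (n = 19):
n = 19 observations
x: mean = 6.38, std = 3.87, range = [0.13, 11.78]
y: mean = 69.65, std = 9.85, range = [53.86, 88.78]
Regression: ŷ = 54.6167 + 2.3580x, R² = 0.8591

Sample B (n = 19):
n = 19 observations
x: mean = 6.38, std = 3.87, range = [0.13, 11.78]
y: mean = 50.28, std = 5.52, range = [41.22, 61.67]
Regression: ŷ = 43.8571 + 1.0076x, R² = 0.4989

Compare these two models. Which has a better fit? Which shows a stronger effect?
Model A has the better fit (R² = 0.8591 vs 0.4989). Model A shows the stronger effect (|β₁| = 2.3580 vs 1.0076).

Model Comparison:

Goodness of fit (R²):
- Model A: R² = 0.8591 → 85.91% of variance in test score explained
- Model B: R² = 0.4989 → 49.89% of variance in test score explained
- 0.8591 > 0.4989 → Model A has the better fit

Effect size (slope magnitude):
- Model A: β₁ = 2.3580 → predicted test score rises 2.3580 points per additional hour of study time
- Model B: β₁ = 1.0076 → predicted test score rises 1.0076 points per additional hour of study time
- |2.3580| > |1.0076| → Model A shows the stronger marginal effect

Note: A better fit (higher R²) doesn't necessarily mean a more important relationship.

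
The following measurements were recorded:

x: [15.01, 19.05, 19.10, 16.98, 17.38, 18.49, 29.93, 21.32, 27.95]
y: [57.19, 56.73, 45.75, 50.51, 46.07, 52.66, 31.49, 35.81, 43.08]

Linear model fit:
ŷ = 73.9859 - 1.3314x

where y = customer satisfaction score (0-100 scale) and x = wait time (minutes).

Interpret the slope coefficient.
For each additional minute of wait time, predicted satisfaction score decreases by approximately 1.3314 points.

β₁ = -1.3314 is the change in predicted satisfaction score (points) per additional minute of wait time.

Interpretation:
- Wait time up by 1 minute → predicted satisfaction score decreases by 1.3314 points
- The effect is assumed constant over the observed range of x (linearity)
- The sign (−) gives the direction; the magnitude 1.3314 gives the size of the effect per minute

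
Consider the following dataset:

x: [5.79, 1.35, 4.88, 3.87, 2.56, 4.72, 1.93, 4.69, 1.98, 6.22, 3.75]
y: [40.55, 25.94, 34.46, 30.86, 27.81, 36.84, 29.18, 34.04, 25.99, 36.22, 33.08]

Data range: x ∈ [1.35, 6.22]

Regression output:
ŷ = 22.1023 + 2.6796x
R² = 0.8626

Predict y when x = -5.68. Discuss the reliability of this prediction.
ŷ = 6.8822, but this is extrapolation (below the data range [1.35, 6.22]) and may be unreliable.

Prediction calculation:
ŷ = 22.1023 + 2.6796 × (-5.68)
ŷ = 6.8822

Reliability:
- Data range: x ∈ [1.35, 6.22]
- Prediction point: x = -5.68 is 7.03 units below the observed range → this is EXTRAPOLATION, not interpolation

Why that matters here:
- R² describes fit only over the sampled x values; it says nothing about behaviour beyond them
- Real relationships often flatten, saturate, or turn nonlinear at extremes

A defensible statement: 'if the linear trend continued to x = -5.68, y would be about 6.8822' — the premise is untested.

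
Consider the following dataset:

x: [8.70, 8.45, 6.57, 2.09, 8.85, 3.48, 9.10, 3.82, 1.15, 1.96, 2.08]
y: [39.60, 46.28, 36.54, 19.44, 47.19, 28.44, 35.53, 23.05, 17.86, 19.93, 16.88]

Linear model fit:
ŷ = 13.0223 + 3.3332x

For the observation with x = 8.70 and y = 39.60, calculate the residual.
Residual = -2.4211

The residual is the difference between the actual value and the predicted value:

Residual = y - ŷ

Step 1: Calculate predicted value
ŷ = 13.0223 + 3.3332 × 8.70
ŷ = 42.0211

Step 2: Calculate residual
Residual = 39.60 - 42.0211
Residual = -2.4211

Interpretation: the model overestimates the actual value by 2.4211 at this point (negative residual → observation lies below the fitted line).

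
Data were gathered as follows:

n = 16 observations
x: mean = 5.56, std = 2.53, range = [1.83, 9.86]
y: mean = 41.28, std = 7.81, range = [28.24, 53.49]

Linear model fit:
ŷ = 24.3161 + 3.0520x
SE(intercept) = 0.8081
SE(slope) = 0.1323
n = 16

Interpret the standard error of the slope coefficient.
The slope 3.0520 is pinned down to within about ±0.1323 (one SE) by these data — relative uncertainty 4.3%, i.e. precise.

What SE measures:
- The standard error quantifies the sampling variability of the coefficient estimate
- It is the estimated standard deviation of β̂₁ across hypothetical repeated samples of the same size
- Smaller SE → more precise estimate

Relative precision:
- SE / |β̂₁| = 0.1323 / 3.0520 = 4.3%
- Rule of thumb (under 20%: precise; 20% to under 50%: moderately precise; 50% or more: imprecise) → precise

Rough 95% range (±2 SE): 3.0520 ± 0.2646 → (2.7874, 3.3166).

What drives SE(β̂₁): more residual scatter → larger SE; larger n (here n = 16) → smaller SE.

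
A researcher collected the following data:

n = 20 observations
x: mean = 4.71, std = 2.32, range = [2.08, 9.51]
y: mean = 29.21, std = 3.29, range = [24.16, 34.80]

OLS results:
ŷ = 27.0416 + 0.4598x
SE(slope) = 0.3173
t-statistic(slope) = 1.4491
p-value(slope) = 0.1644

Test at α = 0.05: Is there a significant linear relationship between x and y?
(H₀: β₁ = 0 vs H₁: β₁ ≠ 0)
p-value = 0.1644 ≥ α = 0.05, so we fail to reject H₀. The relationship is not significant.

Hypothesis test for the slope coefficient:

H₀: β₁ = 0 (no linear relationship)
H₁: β₁ ≠ 0 (linear relationship exists)

Test statistic: t = β̂₁ / SE(β̂₁) = 0.4598 / 0.3173 = 1.4491

With df = 18, the two-sided p-value for |t| = 1.4491 is 0.1644.

Decision rule: reject H₀ if p-value < α.
p-value = 0.1644 ≥ α = 0.05 → fail to reject H₀.

Conclusion: the linear association between x and y is not significant at the 5% level.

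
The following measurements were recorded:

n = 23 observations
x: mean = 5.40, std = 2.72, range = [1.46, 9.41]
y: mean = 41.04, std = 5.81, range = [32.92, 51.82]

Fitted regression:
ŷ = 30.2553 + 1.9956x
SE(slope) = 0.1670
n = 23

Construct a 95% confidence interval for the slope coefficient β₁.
The 95% CI for β₁ is (1.6483, 2.3429)

Confidence interval for the slope:

The 95% CI for β₁ is: β̂₁ ± t*(α/2, n-2) × SE(β̂₁)

Step 1: Find critical t-value
- Confidence level = 0.95
- Degrees of freedom = n - 2 = 23 - 2 = 21
- t*(α/2, 21) = 2.0796

Step 2: Calculate margin of error
Margin = 2.0796 × 0.1670 = 0.3473

Step 3: Construct interval
CI = 1.9956 ± 0.3473
CI = (1.6483, 2.3429)

Interpretation: intervals built this way capture the true β₁ in 95% of repeated samples; here the plausible range for the per-unit effect of x on y is 1.6483 to 2.3429.
The interval does not include 0, suggesting a significant linear relationship.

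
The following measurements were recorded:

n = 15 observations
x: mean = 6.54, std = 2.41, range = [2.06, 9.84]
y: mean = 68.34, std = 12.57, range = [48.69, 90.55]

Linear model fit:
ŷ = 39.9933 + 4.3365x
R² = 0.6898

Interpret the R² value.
The model explains 68.98% of the variance in y (R² = 0.6898), leaving 31.02% unexplained; the fit is moderate.

The coefficient of determination R² is the fraction of the total variation in y that the fitted line accounts for.

Here R² = 0.6898:
- Explained: 68.98% of the variation in y
- Unexplained (residual): 100% − 68.98% = 31.02%
- Rule of thumb (below 0.3 weak; 0.3 to below 0.7 moderate; 0.7 and above strong) → moderate

Calculation: R² = 1 − (SS_res / SS_tot), where SS_res is the sum of squared residuals and SS_tot the total sum of squares.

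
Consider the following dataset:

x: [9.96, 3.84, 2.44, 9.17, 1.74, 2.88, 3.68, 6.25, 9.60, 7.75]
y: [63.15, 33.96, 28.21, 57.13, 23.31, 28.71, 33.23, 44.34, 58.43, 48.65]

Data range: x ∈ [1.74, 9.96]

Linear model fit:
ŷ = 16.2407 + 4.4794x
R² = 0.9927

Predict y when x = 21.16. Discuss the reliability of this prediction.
ŷ = 111.0248 (extrapolation — x = 21.16 lies outside [1.74, 9.96], so reliability is low).

Prediction calculation:
ŷ = 16.2407 + 4.4794 × 21.16
ŷ = 111.0248

Reliability:
- Data range: x ∈ [1.74, 9.96]
- Prediction point: x = 21.16 is 11.20 units above the observed range → this is EXTRAPOLATION, not interpolation

Why that matters here:
- R² describes fit only over the sampled x values; it says nothing about behaviour beyond them
- The standard error of prediction grows with (x − x̄)², and x = 21.16 is far from x̄ = 5.73

A defensible statement: 'if the linear trend continued to x = 21.16, y would be about 111.0248' — the premise is untested.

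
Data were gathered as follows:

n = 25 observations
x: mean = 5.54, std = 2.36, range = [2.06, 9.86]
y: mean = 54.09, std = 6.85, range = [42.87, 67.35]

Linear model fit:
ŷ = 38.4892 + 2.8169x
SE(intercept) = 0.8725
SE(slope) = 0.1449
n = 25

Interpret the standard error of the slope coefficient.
The slope 2.8169 is pinned down to within about ±0.1449 (one SE) by these data — relative uncertainty 5.1%, i.e. precise.

SE(β̂₁) = 0.1449 says: if we drew many samples of n = 25 from the same population and refit each time, the fitted slopes would scatter with a standard deviation of roughly 0.1449 around the true β₁.

Relative precision:
- SE / |β̂₁| = 0.1449 / 2.8169 = 5.1%
- Rule of thumb (under 20%: precise; 20% to under 50%: moderately precise; 50% or more: imprecise) → precise

Link to the t-test: t = β̂₁ / SE(β̂₁) = 2.8169 / 0.1449 = 19.4403, the statistic for H₀: β₁ = 0.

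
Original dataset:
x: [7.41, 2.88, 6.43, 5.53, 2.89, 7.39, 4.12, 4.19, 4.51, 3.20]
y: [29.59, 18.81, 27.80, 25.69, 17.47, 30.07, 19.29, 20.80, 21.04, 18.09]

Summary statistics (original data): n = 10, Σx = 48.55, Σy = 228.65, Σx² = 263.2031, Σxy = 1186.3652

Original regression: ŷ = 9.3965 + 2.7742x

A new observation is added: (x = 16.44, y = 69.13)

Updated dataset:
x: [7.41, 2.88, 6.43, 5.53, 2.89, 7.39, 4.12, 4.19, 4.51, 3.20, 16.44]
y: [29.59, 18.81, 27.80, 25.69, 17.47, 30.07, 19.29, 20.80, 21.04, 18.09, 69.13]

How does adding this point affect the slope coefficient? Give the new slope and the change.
New slope β₁ = 3.7693 versus 2.7742 before: a change of +0.9951 (+35.9%).

The new point has HIGH LEVERAGE: x = 16.44 is far from the original mean x̄ = 48.55/10 ≈ 4.86 (original range [2.88, 7.41]).

Step 1: Update the sums with the new point (n goes from 10 to 11)
Σx  = 48.55 + 16.44 = 64.99
Σy  = 228.65 + 69.13 = 297.78
Σx² = 263.2031 + 16.44² = 263.2031 + 270.2736 = 533.4767
Σxy = 1186.3652 + 16.44×69.13 = 1186.3652 + 1136.4972 = 2322.8624

Step 2: Recompute the slope with b₁ = (nΣxy − ΣxΣy) / (nΣx² − (Σx)²)
Numerator   = 11×2322.8624 − 64.99×297.78 = 25551.4864 − 19352.7222 = 6198.7642
Denominator = 11×533.4767 − 64.99² = 5868.2437 − 4223.7001 = 1644.5436
b₁(new) = 6198.7642 / 1644.5436 = 3.7693

(Same formula on the original sums: (10×1186.3652 − 48.55×228.65) / (10×263.2031 − 48.55²) = 762.6945 / 274.9285 = 2.7742, matching the given fit.)

Step 3: Change in slope
Δβ₁ = 3.7693 − 2.7742 = +0.9951
Relative change = +0.9951 / 2.7742 × 100% = +35.9%
→ the slope increases when the point is added.

Because the point sits above the extension of the original line at a high-leverage x, it tilts the fit up.
In practice: check such a point for data-entry or measurement error; investigate whether it comes from the same population as the rest of the sample.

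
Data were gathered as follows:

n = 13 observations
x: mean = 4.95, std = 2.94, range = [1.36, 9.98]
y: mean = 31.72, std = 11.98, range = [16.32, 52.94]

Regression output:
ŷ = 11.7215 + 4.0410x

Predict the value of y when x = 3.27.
ŷ = 24.9356

To predict y for x = 3.27, substitute into the regression equation:

ŷ = 11.7215 + 4.0410 × 3.27
ŷ = 11.7215 + 13.2141
ŷ = 24.9356

This is a point prediction; actual observations scatter around it by roughly the residual standard deviation.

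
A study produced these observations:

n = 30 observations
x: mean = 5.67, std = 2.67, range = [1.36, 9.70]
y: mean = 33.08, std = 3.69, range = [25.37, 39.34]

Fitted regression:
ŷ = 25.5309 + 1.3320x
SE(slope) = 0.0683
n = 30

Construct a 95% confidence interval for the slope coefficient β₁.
The 95% CI for β₁ is (1.1921, 1.4719)

Confidence interval for the slope:

The 95% CI for β₁ is: β̂₁ ± t*(α/2, n-2) × SE(β̂₁)

Step 1: Find critical t-value
- Confidence level = 0.95
- Degrees of freedom = n - 2 = 30 - 2 = 28
- t*(α/2, 28) = 2.0484

Step 2: Calculate margin of error
Margin = 2.0484 × 0.0683 = 0.1399

Step 3: Construct interval
CI = 1.3320 ± 0.1399
CI = (1.1921, 1.4719)

Interpretation: intervals built this way capture the true β₁ in 95% of repeated samples; here the plausible range for the per-unit effect of x on y is 1.1921 to 1.4719.
The interval does not include 0, suggesting a significant linear relationship.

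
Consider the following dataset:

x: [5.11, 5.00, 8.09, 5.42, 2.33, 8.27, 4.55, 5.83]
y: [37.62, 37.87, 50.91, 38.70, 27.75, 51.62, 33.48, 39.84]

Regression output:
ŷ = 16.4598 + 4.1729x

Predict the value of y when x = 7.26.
ŷ = 46.7551

x = 7.26 lies inside the observed range [2.33, 8.27], so the fitted equation applies directly:

ŷ = 16.4598 + 4.1729 × 7.26
ŷ = 16.4598 + 30.2953
ŷ = 46.7551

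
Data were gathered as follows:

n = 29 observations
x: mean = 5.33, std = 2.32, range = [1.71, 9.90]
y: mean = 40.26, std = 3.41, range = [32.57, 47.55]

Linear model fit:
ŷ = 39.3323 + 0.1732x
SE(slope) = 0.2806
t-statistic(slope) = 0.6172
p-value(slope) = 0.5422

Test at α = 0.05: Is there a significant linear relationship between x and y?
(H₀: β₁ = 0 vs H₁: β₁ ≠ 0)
Since p-value = 0.5422 ≥ α = 0.05, fail to reject H₀ — the slope is not significantly different from 0.

Hypothesis test for the slope coefficient:

H₀: β₁ = 0 (no linear relationship)
H₁: β₁ ≠ 0 (linear relationship exists)

Test statistic: t = β̂₁ / SE(β̂₁) = 0.1732 / 0.2806 = 0.6172

p = 0.5422: how often a slope estimate this far from 0 (in SE units) would arise by chance if β₁ were truly 0.

Decision rule: reject H₀ if p-value < α.
p-value = 0.5422 ≥ α = 0.05 → fail to reject H₀.

Conclusion: the linear association between x and y is not significant at the 5% level.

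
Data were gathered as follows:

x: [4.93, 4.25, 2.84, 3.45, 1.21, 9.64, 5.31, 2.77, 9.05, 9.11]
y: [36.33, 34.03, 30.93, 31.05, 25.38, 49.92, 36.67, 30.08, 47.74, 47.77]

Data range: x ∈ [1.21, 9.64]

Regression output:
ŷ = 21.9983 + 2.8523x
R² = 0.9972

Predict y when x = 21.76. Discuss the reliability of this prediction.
ŷ = 84.0643, but this is extrapolation (above the data range [1.21, 9.64]) and may be unreliable.

Prediction calculation:
ŷ = 21.9983 + 2.8523 × 21.76
ŷ = 84.0643

Reliability:
- Data range: x ∈ [1.21, 9.64]
- Prediction point: x = 21.76 is 12.12 units above the observed range → this is EXTRAPOLATION, not interpolation

Why that matters here:
- Real relationships often flatten, saturate, or turn nonlinear at extremes
- There are no observations near this x to validate the fitted line there

Report the number if required, but flag clearly that it is an extrapolation.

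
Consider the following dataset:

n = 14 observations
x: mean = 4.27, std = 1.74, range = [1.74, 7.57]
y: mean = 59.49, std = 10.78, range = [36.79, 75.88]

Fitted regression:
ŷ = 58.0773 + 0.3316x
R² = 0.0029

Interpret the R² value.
R² = 0.0029 means 0.29% of the variation in y is explained by the linear relationship with x. This indicates a weak fit.

R² = 1 − SS_res/SS_tot compares the residual scatter to the total scatter of y about its mean.

Here R² = 0.0029:
- Explained: 0.29% of the variation in y
- Unexplained (residual): 100% − 0.29% = 99.71%
- Rule of thumb (below 0.3 weak; 0.3 to below 0.7 moderate; 0.7 and above strong) → weak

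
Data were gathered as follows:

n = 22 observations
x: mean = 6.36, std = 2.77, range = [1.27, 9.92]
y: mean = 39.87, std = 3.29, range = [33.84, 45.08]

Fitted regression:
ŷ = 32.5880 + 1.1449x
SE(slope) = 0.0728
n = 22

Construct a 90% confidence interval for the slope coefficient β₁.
The 90% CI for β₁ is (1.0193, 1.2705)

Confidence interval for the slope:

The 90% CI for β₁ is: β̂₁ ± t*(α/2, n-2) × SE(β̂₁)

Step 1: Find critical t-value
- Confidence level = 0.9
- Degrees of freedom = n - 2 = 22 - 2 = 20
- t*(α/2, 20) = 1.7247

Step 2: Calculate margin of error
Margin = 1.7247 × 0.0728 = 0.1256

Step 3: Construct interval
CI = 1.1449 ± 0.1256
CI = (1.0193, 1.2705)

Interpretation: We are 90% confident that the true slope β₁ lies between 1.0193 and 1.2705.
The interval does not include 0, suggesting a significant linear relationship.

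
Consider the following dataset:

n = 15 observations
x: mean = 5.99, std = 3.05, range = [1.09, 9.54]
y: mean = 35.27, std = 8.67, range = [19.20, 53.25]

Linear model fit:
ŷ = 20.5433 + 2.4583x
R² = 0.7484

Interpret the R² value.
About 74.84% of the variability in y is accounted for by the regression on x (R² = 0.7484) — a strong linear fit.

R² (coefficient of determination) measures the proportion of variance in y explained by the regression model.

Here R² = 0.7484:
- Explained: 74.84% of the variation in y
- Unexplained (residual): 100% − 74.84% = 25.16%
- Rule of thumb (below 0.3 weak; 0.3 to below 0.7 moderate; 0.7 and above strong) → strong

Note: R² says nothing about causation, and a high R² does not by itself mean the linear form is appropriate — check the residuals.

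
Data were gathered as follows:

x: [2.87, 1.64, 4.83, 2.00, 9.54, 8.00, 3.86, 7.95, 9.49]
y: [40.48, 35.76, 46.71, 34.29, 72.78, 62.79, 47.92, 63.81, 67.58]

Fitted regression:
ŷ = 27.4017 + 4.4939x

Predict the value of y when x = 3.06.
ŷ = 41.1530

Plug x = 3.06 into the fitted line:

ŷ = 27.4017 + 4.4939 × 3.06
ŷ = 27.4017 + 13.7513
ŷ = 41.1530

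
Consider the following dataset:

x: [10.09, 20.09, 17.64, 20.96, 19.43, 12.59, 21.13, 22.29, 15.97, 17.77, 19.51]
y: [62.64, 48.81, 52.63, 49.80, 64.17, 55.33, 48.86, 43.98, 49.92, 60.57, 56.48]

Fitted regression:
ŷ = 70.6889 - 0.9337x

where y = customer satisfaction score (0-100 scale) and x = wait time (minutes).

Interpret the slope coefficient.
On average, satisfaction score is about 0.9337 points lower for every extra minute of wait time.

β₁ = -0.9337 is the change in predicted satisfaction score (points) per additional minute of wait time.

Interpretation:
- Wait time up by 1 minute → predicted satisfaction score decreases by 0.9337 points
- This is a linear approximation: the same per-unit change is assumed across the whole observed x range

The intercept β₀ = 70.6889 is the predicted satisfaction score when wait time = 0; since the smallest observed x is 10.09, this is an extrapolation and mainly anchors the line.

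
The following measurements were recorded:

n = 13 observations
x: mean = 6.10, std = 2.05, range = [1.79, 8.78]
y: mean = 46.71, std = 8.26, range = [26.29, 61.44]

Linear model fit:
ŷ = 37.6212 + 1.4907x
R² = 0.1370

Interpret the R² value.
R² = 0.1370 means 13.70% of the variation in y is explained by the linear relationship with x. This indicates a weak fit.

The coefficient of determination R² is the fraction of the total variation in y that the fitted line accounts for.

Here R² = 0.1370:
- Explained: 13.70% of the variation in y
- Unexplained (residual): 100% − 13.70% = 86.30%
- Rule of thumb (below 0.3 weak; 0.3 to below 0.7 moderate; 0.7 and above strong) → weak

Note: R² never decreases when predictors are added, so it should not be used alone to compare models of different size.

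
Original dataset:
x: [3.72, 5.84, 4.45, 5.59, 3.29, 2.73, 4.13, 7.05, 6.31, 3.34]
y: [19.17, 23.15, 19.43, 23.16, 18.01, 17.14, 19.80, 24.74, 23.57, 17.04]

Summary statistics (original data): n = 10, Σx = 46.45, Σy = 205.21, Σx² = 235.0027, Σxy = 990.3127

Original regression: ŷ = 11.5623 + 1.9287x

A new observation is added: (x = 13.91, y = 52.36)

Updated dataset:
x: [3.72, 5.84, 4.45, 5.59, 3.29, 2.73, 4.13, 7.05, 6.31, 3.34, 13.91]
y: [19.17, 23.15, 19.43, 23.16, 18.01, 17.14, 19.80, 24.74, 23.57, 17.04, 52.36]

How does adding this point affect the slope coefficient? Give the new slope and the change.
The slope changes from 1.9287 to 3.1382 (change of +1.2095, or +62.7%).

x = 13.91 lies well outside the original x-range [2.73, 7.05] (x̄ ≈ 4.65), so this observation has high leverage and can move the slope substantially.

Step 1: Update the sums with the new point (n goes from 10 to 11)
Σx  = 46.45 + 13.91 = 60.36
Σy  = 205.21 + 52.36 = 257.57
Σx² = 235.0027 + 13.91² = 235.0027 + 193.4881 = 428.4908
Σxy = 990.3127 + 13.91×52.36 = 990.3127 + 728.3276 = 1718.6403

Step 2: Recompute the slope with b₁ = (nΣxy − ΣxΣy) / (nΣx² − (Σx)²)
Numerator   = 11×1718.6403 − 60.36×257.57 = 18905.0433 − 15546.9252 = 3358.1181
Denominator = 11×428.4908 − 60.36² = 4713.3988 − 3643.3296 = 1070.0692
b₁(new) = 3358.1181 / 1070.0692 = 3.1382

(Same formula on the original sums: (10×990.3127 − 46.45×205.21) / (10×235.0027 − 46.45²) = 371.1225 / 192.4245 = 1.9287, matching the given fit.)

Step 3: Change in slope
Δβ₁ = 3.1382 − 1.9287 = +1.2095
Relative change = +1.2095 / 1.9287 × 100% = +62.7%
→ the slope increases when the point is added.

A high-leverage point only changes the slope if it is off the original line; here y = 52.36 is above the original trend, so the slope increases.
In practice: refit with and without it and report both if conclusions differ; check such a point for data-entry or measurement error.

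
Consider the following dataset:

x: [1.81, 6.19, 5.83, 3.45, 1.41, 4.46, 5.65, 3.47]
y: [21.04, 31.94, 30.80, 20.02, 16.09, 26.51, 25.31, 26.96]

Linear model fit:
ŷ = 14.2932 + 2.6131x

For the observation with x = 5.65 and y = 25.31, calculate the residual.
Residual = -3.7472

The residual is the difference between the actual value and the predicted value:

Residual = y - ŷ

Step 1: Calculate predicted value
ŷ = 14.2932 + 2.6131 × 5.65
ŷ = 29.0572

Step 2: Calculate residual
Residual = 25.31 - 29.0572
Residual = -3.7472

The residual is negative, so the observed y = 25.31 sits below the regression line (the line overestimates it by 3.7472).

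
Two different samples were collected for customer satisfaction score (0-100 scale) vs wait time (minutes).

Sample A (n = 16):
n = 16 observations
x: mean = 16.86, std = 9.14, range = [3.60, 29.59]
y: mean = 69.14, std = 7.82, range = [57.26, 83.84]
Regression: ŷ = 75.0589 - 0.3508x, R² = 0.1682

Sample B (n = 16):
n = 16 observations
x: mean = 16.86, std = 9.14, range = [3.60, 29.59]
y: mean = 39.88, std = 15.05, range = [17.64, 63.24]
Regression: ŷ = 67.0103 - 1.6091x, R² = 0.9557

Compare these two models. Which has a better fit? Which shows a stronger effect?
Model B has the better fit (R² = 0.9557 vs 0.1682). Model B shows the stronger effect (|β₁| = 1.6091 vs 0.3508).

Model Comparison:

Goodness of fit (R²):
- Model A: R² = 0.1682 → 16.82% of variance in satisfaction score explained
- Model B: R² = 0.9557 → 95.57% of variance in satisfaction score explained
- 0.9557 > 0.1682 → Model B has the better fit

Strength of effect — compare |β₁|:
- Model A: β₁ = -0.3508 → predicted satisfaction score falls 0.3508 points per additional minute of wait time
- Model B: β₁ = -1.6091 → predicted satisfaction score falls 1.6091 points per additional minute of wait time
- |-0.3508| < |-1.6091| → Model B shows the stronger marginal effect

Note: A better fit (higher R²) doesn't necessarily mean a more important relationship.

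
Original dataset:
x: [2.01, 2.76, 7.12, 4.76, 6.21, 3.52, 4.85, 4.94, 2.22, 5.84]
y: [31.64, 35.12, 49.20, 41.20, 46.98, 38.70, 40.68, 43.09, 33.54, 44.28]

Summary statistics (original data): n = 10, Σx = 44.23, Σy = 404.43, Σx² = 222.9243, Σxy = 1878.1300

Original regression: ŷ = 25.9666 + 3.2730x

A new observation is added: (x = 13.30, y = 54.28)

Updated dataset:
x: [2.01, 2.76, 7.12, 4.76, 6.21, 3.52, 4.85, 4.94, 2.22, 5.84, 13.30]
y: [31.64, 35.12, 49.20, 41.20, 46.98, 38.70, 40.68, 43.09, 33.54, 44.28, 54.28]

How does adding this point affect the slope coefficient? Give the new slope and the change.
New slope β₁ = 2.0317 versus 3.2730 before: a change of -1.2413 (-37.9%).

The new point has HIGH LEVERAGE: x = 13.30 is far from the original mean x̄ = 44.23/10 ≈ 4.42 (original range [2.01, 7.12]).

Step 1: Update the sums with the new point (n goes from 10 to 11)
Σx  = 44.23 + 13.30 = 57.53
Σy  = 404.43 + 54.28 = 458.71
Σx² = 222.9243 + 13.30² = 222.9243 + 176.8900 = 399.8143
Σxy = 1878.1300 + 13.30×54.28 = 1878.1300 + 721.9240 = 2600.0540

Step 2: Recompute the slope with b₁ = (nΣxy − ΣxΣy) / (nΣx² − (Σx)²)
Numerator   = 11×2600.0540 − 57.53×458.71 = 28600.5940 − 26389.5863 = 2211.0077
Denominator = 11×399.8143 − 57.53² = 4397.9573 − 3309.7009 = 1088.2564
b₁(new) = 2211.0077 / 1088.2564 = 2.0317

(Same formula on the original sums: (10×1878.1300 − 44.23×404.43) / (10×222.9243 − 44.23²) = 893.3611 / 272.9501 = 3.2730, matching the given fit.)

Step 3: Change in slope
Δβ₁ = 2.0317 − 3.2730 = -1.2413
Relative change = -1.2413 / 3.2730 × 100% = -37.9%
→ the slope decreases when the point is added.

Because the point sits below the extension of the original line at a high-leverage x, it tilts the fit down.
In practice: check such a point for data-entry or measurement error.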